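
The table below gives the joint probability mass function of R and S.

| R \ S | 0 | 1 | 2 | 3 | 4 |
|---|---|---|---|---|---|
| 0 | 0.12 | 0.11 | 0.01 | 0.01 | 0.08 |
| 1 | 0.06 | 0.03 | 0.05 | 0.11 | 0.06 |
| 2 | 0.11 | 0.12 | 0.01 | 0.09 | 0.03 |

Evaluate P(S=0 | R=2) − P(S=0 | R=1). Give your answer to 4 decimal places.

P(R=2) = 0.11 + 0.12 + 0.01 + 0.09 + 0.03 = 0.36; P(S=0 | R=2) = 0.11/0.36 = 0.30556.
P(R=1) = 0.06 + 0.03 + 0.05 + 0.11 + 0.06 = 0.31; P(S=0 | R=1) = 0.06/0.31 = 0.19355.
Difference = 0.1120.

0.1120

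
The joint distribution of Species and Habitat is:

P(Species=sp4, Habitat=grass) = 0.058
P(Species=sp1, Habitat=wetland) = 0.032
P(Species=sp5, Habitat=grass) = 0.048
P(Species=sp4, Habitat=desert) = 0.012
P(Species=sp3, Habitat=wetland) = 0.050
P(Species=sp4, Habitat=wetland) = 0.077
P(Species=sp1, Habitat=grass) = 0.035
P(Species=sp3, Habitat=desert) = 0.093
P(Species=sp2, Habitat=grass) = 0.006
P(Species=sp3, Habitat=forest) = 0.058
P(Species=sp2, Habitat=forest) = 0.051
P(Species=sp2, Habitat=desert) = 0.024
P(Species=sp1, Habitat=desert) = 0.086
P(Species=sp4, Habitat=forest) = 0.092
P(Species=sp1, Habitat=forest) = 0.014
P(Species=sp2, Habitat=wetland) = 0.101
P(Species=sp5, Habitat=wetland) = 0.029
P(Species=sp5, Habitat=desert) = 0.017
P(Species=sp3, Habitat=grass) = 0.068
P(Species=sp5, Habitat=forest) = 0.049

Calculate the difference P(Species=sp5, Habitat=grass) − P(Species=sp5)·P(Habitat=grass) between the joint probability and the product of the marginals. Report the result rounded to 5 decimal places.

0.01726

P(Species=sp5) = 0.049 + 0.048 + 0.029 + 0.017 = 0.143.
P(Habitat=grass) = 0.035 + 0.006 + 0.068 + 0.058 + 0.048 = 0.215.
P(Species=sp5, Habitat=grass) − P(Species=sp5)P(Habitat=grass) = 0.048 − 0.143×0.215 = 0.01726.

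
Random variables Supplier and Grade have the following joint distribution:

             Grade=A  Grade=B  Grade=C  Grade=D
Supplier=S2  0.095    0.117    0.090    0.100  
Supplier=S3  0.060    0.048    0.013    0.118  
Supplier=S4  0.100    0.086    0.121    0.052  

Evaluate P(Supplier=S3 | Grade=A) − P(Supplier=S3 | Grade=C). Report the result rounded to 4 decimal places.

P(Grade=A) = 0.095 + 0.060 + 0.100 = 0.255; P(Supplier=S3 | Grade=A) = 0.060/0.255 = 0.23529.
P(Grade=C) = 0.090 + 0.013 + 0.121 = 0.224; P(Supplier=S3 | Grade=C) = 0.013/0.224 = 0.05804.
Difference = 0.1773.

0.1773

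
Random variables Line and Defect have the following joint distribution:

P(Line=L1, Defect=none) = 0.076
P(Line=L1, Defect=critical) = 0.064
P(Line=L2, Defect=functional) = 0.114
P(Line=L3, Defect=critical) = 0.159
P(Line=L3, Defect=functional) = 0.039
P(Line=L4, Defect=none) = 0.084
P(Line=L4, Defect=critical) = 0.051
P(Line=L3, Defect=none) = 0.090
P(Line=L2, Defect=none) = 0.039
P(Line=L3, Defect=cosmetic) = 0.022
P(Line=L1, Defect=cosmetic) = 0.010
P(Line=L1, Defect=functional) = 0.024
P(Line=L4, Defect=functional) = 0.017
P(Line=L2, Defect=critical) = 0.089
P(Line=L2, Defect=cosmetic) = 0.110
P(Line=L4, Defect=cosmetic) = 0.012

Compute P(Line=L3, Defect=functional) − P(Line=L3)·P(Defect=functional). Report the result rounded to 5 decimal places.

-0.02114

P(Line=L3) = 0.090 + 0.022 + 0.039 + 0.159 = 0.310.
P(Defect=functional) = 0.024 + 0.114 + 0.039 + 0.017 = 0.194.
P(Line=L3, Defect=functional) − P(Line=L3)P(Defect=functional) = 0.039 − 0.310×0.194 = -0.02114.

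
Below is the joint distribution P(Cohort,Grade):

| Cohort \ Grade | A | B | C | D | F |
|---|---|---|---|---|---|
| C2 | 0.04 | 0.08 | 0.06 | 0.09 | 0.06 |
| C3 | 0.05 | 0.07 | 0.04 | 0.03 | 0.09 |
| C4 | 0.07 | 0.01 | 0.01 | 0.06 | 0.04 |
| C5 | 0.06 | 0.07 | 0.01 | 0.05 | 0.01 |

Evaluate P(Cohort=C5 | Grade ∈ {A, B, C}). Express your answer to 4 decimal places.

0.2456

P(Grade=A) = 0.04 + 0.05 + 0.07 + 0.06 = 0.22.
P(Grade=B) = 0.08 + 0.07 + 0.01 + 0.07 = 0.23.
P(Grade=C) = 0.06 + 0.04 + 0.01 + 0.01 = 0.12.
P(Grade ∈ {A, B, C}) = 0.22 + 0.23 + 0.12 = 0.57; P(Cohort=C5, Grade ∈ {A, B, C}) = 0.06 + 0.07 + 0.01 = 0.14.
P(Cohort=C5 | Grade ∈ {A, B, C}) = 0.14/0.57 = 0.2456.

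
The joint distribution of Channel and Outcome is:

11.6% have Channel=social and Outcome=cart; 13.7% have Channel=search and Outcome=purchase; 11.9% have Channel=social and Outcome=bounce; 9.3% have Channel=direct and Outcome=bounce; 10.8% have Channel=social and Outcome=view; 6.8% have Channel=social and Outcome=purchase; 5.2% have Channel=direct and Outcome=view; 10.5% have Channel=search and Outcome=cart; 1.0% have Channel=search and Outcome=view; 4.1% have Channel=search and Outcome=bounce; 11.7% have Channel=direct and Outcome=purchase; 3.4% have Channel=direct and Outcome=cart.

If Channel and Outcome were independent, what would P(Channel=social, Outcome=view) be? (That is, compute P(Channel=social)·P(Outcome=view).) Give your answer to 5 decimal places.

0.06987

P(Channel=social) = 0.119 + 0.108 + 0.116 + 0.068 = 0.411.
P(Outcome=view) = 0.010 + 0.108 + 0.052 = 0.170.
Product: 0.411 × 0.170 = 0.06987.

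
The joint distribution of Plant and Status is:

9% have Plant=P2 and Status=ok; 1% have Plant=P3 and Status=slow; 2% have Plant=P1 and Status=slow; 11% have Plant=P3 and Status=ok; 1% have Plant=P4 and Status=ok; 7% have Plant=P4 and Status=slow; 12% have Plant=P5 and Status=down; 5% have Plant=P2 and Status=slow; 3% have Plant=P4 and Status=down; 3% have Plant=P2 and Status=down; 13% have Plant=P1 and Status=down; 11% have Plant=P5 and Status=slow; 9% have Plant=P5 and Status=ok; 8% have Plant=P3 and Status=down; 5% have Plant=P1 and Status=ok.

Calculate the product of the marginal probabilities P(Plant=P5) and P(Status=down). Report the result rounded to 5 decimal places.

P(Plant=P5) = 0.09 + 0.11 + 0.12 = 0.32.
P(Status=down) = 0.13 + 0.03 + 0.08 + 0.03 + 0.12 = 0.39.
Product: 0.32 × 0.39 = 0.12480.

0.12480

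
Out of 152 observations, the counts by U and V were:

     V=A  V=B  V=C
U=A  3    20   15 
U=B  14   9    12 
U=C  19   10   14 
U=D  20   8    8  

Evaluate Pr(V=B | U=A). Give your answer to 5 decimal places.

Total with U=A: 3 + 20 + 15 = 38.
P(V=B | U=A) = 20/38 = 0.52632.

0.52632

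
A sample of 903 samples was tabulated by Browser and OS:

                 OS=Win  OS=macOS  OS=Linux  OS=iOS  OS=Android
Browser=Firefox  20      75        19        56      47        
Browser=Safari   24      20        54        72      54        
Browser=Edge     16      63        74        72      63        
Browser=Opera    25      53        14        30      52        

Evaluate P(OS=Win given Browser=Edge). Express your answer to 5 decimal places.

0.05556

Total with Browser=Edge: 16 + 63 + 74 + 72 + 63 = 288.
P(OS=Win | Browser=Edge) = 16/288 = 0.05556.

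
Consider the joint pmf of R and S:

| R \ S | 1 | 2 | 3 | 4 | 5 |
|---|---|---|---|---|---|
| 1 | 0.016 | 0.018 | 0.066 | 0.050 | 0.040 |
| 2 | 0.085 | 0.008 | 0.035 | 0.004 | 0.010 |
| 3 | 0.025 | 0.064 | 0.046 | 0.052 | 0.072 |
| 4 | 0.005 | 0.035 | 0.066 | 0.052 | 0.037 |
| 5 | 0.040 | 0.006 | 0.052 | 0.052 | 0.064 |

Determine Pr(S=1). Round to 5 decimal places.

0.17100

P(S=1) = 0.016 + 0.085 + 0.025 + 0.005 + 0.040 = 0.171.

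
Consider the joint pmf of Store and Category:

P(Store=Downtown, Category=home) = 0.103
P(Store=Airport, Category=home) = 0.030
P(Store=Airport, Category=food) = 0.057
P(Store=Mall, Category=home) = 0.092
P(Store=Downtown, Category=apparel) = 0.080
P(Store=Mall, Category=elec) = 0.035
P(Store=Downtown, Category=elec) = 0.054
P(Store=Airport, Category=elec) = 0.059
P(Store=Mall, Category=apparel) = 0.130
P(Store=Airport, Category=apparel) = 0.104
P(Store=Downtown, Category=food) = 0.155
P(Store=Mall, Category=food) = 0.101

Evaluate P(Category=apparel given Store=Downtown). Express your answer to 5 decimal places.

P(Store=Downtown) = 0.155 + 0.080 + 0.054 + 0.103 = 0.392.
P(Category=apparel | Store=Downtown) = 0.080/0.392 = 0.20408.

0.20408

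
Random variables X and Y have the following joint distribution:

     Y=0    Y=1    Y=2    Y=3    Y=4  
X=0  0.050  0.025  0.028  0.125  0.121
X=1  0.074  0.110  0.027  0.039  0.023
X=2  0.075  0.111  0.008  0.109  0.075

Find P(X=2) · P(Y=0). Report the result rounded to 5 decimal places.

0.07522

P(X=2) = 0.075 + 0.111 + 0.008 + 0.109 + 0.075 = 0.378.
P(Y=0) = 0.050 + 0.074 + 0.075 = 0.199.
Product: 0.378 × 0.199 = 0.07522.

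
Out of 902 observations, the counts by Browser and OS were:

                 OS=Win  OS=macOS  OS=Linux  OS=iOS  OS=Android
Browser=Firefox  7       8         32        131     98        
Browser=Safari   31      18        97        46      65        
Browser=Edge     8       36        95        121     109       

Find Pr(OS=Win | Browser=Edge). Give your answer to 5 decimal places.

Total with Browser=Edge: 8 + 36 + 95 + 121 + 109 = 369.
P(OS=Win | Browser=Edge) = 8/369 = 0.02168.

0.02168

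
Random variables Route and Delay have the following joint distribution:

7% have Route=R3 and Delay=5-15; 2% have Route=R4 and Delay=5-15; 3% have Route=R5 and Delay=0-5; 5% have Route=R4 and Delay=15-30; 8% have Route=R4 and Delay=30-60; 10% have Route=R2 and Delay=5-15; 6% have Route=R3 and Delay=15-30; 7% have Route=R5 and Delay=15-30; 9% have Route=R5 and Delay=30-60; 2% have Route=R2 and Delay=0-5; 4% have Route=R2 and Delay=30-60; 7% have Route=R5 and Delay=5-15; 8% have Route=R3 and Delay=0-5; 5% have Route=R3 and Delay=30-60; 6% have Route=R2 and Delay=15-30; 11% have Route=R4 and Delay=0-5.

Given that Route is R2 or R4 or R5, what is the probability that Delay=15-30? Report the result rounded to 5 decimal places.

0.24324

P(Route=R2) = 0.02 + 0.10 + 0.06 + 0.04 = 0.22.
P(Route=R4) = 0.11 + 0.02 + 0.05 + 0.08 = 0.26.
P(Route=R5) = 0.03 + 0.07 + 0.07 + 0.09 = 0.26.
P(Route ∈ {R2, R4, R5}) = 0.22 + 0.26 + 0.26 = 0.74; P(Delay=15-30, Route ∈ {R2, R4, R5}) = 0.06 + 0.05 + 0.07 = 0.18.
P(Delay=15-30 | Route ∈ {R2, R4, R5}) = 0.18/0.74 = 0.24324.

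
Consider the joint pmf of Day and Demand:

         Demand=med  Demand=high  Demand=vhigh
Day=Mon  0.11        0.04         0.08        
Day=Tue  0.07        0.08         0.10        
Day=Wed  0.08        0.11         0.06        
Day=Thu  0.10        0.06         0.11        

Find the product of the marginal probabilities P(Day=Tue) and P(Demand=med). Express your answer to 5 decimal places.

0.09000

P(Day=Tue) = 0.07 + 0.08 + 0.10 = 0.25.
P(Demand=med) = 0.11 + 0.07 + 0.08 + 0.10 = 0.36.
Product: 0.25 × 0.36 = 0.09000.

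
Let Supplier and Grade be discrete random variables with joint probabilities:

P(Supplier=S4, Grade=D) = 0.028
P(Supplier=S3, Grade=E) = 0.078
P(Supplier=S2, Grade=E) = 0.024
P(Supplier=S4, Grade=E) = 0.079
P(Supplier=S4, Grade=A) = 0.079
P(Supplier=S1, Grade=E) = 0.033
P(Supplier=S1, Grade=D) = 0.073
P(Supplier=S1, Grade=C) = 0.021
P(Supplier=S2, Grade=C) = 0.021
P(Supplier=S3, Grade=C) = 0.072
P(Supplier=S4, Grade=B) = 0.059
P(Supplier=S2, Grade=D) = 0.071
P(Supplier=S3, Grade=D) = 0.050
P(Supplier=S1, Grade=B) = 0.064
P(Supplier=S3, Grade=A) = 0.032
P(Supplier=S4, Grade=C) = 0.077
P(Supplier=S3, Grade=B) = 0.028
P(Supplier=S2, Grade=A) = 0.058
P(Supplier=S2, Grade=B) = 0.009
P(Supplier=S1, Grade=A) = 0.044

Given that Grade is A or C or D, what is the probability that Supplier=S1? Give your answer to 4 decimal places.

P(Grade=A) = 0.044 + 0.058 + 0.032 + 0.079 = 0.213.
P(Grade=C) = 0.021 + 0.021 + 0.072 + 0.077 = 0.191.
P(Grade=D) = 0.073 + 0.071 + 0.050 + 0.028 = 0.222.
P(Grade ∈ {A, C, D}) = 0.213 + 0.191 + 0.222 = 0.626; P(Supplier=S1, Grade ∈ {A, C, D}) = 0.044 + 0.021 + 0.073 = 0.138.
P(Supplier=S1 | Grade ∈ {A, C, D}) = 0.138/0.626 = 0.2204.

0.2204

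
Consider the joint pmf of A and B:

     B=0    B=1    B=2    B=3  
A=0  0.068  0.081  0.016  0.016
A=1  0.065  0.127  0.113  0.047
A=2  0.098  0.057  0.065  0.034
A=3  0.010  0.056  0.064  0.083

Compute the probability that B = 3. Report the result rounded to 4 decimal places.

P(B=3) = 0.016 + 0.047 + 0.034 + 0.083 = 0.180.

0.1800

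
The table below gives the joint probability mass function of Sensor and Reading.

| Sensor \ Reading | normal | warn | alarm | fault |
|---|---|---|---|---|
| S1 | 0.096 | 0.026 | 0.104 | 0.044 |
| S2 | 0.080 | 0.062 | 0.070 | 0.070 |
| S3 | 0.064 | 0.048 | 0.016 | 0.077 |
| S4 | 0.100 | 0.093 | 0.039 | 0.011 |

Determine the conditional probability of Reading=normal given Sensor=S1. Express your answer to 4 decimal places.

0.3556

P(Sensor=S1) = 0.096 + 0.026 + 0.104 + 0.044 = 0.270.
P(Reading=normal | Sensor=S1) = 0.096/0.270 = 0.3556.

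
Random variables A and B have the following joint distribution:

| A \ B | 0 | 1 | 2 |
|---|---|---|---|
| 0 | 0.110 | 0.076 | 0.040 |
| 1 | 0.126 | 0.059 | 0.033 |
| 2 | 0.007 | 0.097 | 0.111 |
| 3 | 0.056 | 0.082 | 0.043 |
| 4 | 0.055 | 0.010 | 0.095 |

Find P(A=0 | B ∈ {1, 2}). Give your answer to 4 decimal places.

0.1796

P(B=1) = 0.076 + 0.059 + 0.097 + 0.082 + 0.010 = 0.324.
P(B=2) = 0.040 + 0.033 + 0.111 + 0.043 + 0.095 = 0.322.
P(B ∈ {1, 2}) = 0.324 + 0.322 = 0.646; P(A=0, B ∈ {1, 2}) = 0.076 + 0.040 = 0.116.
P(A=0 | B ∈ {1, 2}) = 0.116/0.646 = 0.1796.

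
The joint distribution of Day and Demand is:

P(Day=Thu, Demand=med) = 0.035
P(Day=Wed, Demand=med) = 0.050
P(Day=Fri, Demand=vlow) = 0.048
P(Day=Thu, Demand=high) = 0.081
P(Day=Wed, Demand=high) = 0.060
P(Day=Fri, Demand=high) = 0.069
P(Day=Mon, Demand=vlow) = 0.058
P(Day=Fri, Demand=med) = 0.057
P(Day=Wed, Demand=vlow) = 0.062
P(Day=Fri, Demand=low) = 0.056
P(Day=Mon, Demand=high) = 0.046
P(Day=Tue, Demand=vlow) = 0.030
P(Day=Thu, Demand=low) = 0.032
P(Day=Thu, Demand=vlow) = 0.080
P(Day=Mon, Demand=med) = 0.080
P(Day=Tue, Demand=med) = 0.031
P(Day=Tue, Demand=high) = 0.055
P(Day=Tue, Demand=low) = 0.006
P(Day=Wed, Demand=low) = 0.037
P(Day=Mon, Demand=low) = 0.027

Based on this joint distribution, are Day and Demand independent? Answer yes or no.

P(Day=Mon) = 0.211 and P(Demand=med) = 0.253, so their product is 0.05338, but P(Day=Mon, Demand=med) = 0.080. Since these differ, Day and Demand are not independent.

no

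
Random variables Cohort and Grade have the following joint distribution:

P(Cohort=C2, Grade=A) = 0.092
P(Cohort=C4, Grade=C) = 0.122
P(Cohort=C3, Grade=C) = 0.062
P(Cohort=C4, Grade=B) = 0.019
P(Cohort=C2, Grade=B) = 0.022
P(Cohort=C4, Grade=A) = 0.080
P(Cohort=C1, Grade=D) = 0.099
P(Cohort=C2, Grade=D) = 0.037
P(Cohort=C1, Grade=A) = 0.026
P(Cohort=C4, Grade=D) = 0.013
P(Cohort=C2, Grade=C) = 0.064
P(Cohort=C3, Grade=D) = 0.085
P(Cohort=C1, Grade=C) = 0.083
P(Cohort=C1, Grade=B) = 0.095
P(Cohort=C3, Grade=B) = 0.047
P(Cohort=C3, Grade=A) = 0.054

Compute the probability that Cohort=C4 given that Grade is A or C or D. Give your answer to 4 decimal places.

P(Grade=A) = 0.026 + 0.092 + 0.054 + 0.080 = 0.252.
P(Grade=C) = 0.083 + 0.064 + 0.062 + 0.122 = 0.331.
P(Grade=D) = 0.099 + 0.037 + 0.085 + 0.013 = 0.234.
P(Grade ∈ {A, C, D}) = 0.252 + 0.331 + 0.234 = 0.817; P(Cohort=C4, Grade ∈ {A, C, D}) = 0.080 + 0.122 + 0.013 = 0.215.
P(Cohort=C4 | Grade ∈ {A, C, D}) = 0.215/0.817 = 0.2632.

0.2632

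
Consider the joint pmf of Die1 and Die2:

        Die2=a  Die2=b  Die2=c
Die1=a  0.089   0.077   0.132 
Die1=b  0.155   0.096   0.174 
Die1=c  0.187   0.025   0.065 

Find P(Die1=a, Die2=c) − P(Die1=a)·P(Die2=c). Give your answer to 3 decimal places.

P(Die1=a) = 0.089 + 0.077 + 0.132 = 0.298.
P(Die2=c) = 0.132 + 0.174 + 0.065 = 0.371.
P(Die1=a, Die2=c) − P(Die1=a)P(Die2=c) = 0.132 − 0.298×0.371 = 0.021.

0.021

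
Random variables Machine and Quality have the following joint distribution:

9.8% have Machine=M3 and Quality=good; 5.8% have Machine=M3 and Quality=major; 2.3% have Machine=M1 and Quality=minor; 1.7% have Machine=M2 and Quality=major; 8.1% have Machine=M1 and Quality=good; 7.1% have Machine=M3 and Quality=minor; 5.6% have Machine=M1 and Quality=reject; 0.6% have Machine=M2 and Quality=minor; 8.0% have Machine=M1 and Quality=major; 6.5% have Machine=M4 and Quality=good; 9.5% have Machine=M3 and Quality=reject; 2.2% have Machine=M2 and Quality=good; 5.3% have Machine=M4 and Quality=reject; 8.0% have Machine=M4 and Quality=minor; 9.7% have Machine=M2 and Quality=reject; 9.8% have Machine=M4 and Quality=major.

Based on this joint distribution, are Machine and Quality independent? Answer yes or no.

no

P(Machine=M2) = 0.142 and P(Quality=reject) = 0.301, so their product is 0.04274, but P(Machine=M2, Quality=reject) = 0.097. Since these differ, Machine and Quality are not independent.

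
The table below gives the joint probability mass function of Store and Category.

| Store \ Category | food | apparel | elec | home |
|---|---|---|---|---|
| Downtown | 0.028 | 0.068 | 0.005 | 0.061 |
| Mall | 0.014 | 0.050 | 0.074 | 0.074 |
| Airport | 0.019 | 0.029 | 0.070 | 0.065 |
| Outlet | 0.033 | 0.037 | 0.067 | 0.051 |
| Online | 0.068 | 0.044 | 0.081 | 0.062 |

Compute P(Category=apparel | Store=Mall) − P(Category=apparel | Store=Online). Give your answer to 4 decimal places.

P(Store=Mall) = 0.014 + 0.050 + 0.074 + 0.074 = 0.212; P(Category=apparel | Store=Mall) = 0.050/0.212 = 0.23585.
P(Store=Online) = 0.068 + 0.044 + 0.081 + 0.062 = 0.255; P(Category=apparel | Store=Online) = 0.044/0.255 = 0.17255.
Difference = 0.0633.

0.0633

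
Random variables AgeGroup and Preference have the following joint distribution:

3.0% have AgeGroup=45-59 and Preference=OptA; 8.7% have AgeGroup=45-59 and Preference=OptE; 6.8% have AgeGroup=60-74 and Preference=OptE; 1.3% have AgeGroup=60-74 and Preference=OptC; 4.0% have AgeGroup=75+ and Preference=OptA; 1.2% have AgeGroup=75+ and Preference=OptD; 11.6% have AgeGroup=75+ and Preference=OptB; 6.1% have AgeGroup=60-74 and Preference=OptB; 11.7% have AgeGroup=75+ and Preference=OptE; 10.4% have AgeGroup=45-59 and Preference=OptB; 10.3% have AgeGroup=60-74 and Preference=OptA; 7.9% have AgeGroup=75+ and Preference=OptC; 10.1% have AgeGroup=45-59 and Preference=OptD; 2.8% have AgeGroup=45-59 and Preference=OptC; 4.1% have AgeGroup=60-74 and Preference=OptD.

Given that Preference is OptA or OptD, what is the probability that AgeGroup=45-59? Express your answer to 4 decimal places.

0.4006

P(Preference=OptA) = 0.030 + 0.103 + 0.040 = 0.173.
P(Preference=OptD) = 0.101 + 0.041 + 0.012 = 0.154.
P(Preference ∈ {OptA, OptD}) = 0.173 + 0.154 = 0.327; P(AgeGroup=45-59, Preference ∈ {OptA, OptD}) = 0.030 + 0.101 = 0.131.
P(AgeGroup=45-59 | Preference ∈ {OptA, OptD}) = 0.131/0.327 = 0.4006.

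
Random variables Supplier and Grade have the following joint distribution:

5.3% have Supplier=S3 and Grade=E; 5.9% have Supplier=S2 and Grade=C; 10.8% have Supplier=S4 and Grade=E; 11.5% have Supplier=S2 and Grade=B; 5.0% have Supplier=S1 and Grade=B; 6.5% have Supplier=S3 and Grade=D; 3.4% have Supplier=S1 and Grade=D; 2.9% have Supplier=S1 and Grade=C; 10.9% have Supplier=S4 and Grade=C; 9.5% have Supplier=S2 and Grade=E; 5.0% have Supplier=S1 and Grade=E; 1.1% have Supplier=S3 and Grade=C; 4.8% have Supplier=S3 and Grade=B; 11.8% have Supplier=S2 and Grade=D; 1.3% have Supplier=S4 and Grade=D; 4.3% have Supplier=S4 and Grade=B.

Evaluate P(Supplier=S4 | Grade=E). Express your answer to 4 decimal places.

P(Grade=E) = 0.050 + 0.095 + 0.053 + 0.108 = 0.306.
P(Supplier=S4 | Grade=E) = 0.108/0.306 = 0.3529.

0.3529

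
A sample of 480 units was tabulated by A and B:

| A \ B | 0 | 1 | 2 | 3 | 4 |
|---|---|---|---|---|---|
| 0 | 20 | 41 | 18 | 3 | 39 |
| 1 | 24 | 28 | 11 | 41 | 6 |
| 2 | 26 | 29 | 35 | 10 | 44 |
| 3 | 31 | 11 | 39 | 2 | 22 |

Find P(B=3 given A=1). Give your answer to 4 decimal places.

0.3727

Total with A=1: 24 + 28 + 11 + 41 + 6 = 110.
P(B=3 | A=1) = 41/110 = 0.3727.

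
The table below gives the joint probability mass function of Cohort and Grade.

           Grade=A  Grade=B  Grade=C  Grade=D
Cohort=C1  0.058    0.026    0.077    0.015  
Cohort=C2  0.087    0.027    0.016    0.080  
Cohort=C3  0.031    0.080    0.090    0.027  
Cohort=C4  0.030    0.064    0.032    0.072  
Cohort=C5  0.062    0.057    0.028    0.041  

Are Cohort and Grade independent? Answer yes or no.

no

P(Cohort=C2) = 0.210 and P(Grade=C) = 0.243, so their product is 0.05103, but P(Cohort=C2, Grade=C) = 0.016. Since these differ, Cohort and Grade are not independent.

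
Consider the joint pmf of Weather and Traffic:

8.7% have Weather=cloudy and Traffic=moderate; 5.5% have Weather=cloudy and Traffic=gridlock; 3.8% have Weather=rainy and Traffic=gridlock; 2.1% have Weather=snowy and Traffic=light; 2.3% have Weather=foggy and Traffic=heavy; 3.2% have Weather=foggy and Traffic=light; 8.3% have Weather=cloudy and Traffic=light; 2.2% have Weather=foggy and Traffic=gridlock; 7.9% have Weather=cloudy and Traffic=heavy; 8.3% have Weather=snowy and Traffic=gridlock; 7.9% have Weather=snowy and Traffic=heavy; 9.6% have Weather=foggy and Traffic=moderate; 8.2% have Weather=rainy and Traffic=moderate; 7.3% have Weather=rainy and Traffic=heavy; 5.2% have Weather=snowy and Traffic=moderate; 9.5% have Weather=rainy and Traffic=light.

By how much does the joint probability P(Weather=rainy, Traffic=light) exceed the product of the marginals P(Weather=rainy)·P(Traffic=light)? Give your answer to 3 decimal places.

P(Weather=rainy) = 0.095 + 0.082 + 0.073 + 0.038 = 0.288.
P(Traffic=light) = 0.083 + 0.095 + 0.021 + 0.032 = 0.231.
P(Weather=rainy, Traffic=light) − P(Weather=rainy)P(Traffic=light) = 0.095 − 0.288×0.231 = 0.028.

0.028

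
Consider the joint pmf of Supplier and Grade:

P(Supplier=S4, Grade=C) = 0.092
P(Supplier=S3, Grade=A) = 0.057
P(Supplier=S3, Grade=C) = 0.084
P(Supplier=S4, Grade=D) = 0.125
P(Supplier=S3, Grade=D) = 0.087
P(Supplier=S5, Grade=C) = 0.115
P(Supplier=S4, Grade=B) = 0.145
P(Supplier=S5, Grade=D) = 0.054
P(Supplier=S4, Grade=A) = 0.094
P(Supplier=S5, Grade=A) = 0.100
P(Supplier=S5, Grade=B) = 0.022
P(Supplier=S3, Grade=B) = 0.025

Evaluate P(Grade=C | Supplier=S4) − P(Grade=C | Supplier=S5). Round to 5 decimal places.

P(Supplier=S4) = 0.094 + 0.145 + 0.092 + 0.125 = 0.456; P(Grade=C | Supplier=S4) = 0.092/0.456 = 0.201754.
P(Supplier=S5) = 0.100 + 0.022 + 0.115 + 0.054 = 0.291; P(Grade=C | Supplier=S5) = 0.115/0.291 = 0.395189.
Difference = -0.19343.

-0.19343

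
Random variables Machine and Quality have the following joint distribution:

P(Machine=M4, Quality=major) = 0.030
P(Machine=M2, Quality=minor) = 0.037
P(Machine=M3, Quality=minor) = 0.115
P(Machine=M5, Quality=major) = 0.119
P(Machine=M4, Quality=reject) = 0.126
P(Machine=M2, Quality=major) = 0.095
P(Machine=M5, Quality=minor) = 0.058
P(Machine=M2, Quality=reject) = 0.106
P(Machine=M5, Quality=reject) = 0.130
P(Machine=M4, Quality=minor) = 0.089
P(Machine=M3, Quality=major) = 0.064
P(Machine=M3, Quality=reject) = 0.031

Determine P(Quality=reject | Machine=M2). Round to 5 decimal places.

0.44538

P(Machine=M2) = 0.037 + 0.095 + 0.106 = 0.238.
P(Quality=reject | Machine=M2) = 0.106/0.238 = 0.44538.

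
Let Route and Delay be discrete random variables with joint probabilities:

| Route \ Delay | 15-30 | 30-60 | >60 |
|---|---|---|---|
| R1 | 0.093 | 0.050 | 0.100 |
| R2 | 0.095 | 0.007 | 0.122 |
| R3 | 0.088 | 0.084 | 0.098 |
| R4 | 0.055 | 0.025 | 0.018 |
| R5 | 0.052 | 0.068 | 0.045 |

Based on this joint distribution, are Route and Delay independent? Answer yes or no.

no

P(Route=R2) = 0.224 and P(Delay=30-60) = 0.234, so their product is 0.05242, but P(Route=R2, Delay=30-60) = 0.007. Since these differ, Route and Delay are not independent.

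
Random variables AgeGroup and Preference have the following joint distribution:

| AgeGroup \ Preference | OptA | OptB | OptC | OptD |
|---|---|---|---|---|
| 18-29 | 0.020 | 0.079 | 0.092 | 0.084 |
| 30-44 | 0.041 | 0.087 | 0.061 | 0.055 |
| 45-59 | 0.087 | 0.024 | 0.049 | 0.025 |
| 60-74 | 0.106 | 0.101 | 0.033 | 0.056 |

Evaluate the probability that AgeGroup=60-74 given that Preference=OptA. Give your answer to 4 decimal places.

P(Preference=OptA) = 0.020 + 0.041 + 0.087 + 0.106 = 0.254.
P(AgeGroup=60-74 | Preference=OptA) = 0.106/0.254 = 0.4173.

0.4173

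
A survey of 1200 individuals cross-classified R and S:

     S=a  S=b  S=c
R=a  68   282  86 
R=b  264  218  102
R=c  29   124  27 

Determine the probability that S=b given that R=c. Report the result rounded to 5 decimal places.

Total with R=c: 29 + 124 + 27 = 180.
P(S=b | R=c) = 124/180 = 0.68889.

0.68889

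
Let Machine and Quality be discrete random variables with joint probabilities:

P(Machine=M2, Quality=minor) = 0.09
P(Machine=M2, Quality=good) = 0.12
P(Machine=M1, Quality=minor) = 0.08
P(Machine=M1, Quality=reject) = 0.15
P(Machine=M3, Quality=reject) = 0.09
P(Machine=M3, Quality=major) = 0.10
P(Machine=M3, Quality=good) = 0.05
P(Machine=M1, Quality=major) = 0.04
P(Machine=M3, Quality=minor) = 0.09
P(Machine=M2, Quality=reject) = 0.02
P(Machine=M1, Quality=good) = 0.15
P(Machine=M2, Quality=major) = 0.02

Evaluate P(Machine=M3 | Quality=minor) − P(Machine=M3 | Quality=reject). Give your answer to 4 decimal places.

0.0000

P(Quality=minor) = 0.08 + 0.09 + 0.09 = 0.26; P(Machine=M3 | Quality=minor) = 0.09/0.26 = 0.34615.
P(Quality=reject) = 0.15 + 0.02 + 0.09 = 0.26; P(Machine=M3 | Quality=reject) = 0.09/0.26 = 0.34615.
Difference = 0.0000.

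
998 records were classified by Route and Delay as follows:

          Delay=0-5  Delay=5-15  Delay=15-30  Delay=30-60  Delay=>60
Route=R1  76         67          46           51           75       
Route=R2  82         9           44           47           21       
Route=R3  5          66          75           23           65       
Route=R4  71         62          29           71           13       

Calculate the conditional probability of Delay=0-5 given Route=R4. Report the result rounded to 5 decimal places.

Total with Route=R4: 71 + 62 + 29 + 71 + 13 = 246.
P(Delay=0-5 | Route=R4) = 71/246 = 0.28862.

0.28862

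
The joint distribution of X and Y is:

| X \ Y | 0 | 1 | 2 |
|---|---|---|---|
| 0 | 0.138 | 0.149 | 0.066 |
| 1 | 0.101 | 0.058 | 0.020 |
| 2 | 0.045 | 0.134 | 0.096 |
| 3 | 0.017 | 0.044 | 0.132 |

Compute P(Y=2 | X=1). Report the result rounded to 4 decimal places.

P(X=1) = 0.101 + 0.058 + 0.020 = 0.179.
P(Y=2 | X=1) = 0.020/0.179 = 0.1117.

0.1117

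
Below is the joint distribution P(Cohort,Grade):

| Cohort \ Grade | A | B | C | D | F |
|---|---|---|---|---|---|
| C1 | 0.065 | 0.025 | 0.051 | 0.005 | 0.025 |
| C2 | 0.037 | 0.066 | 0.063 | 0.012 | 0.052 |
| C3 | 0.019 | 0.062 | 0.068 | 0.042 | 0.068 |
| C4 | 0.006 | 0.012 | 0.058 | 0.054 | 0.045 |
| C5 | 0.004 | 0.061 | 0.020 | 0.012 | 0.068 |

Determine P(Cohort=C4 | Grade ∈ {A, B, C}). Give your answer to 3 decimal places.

0.123

P(Grade=A) = 0.065 + 0.037 + 0.019 + 0.006 + 0.004 = 0.131.
P(Grade=B) = 0.025 + 0.066 + 0.062 + 0.012 + 0.061 = 0.226.
P(Grade=C) = 0.051 + 0.063 + 0.068 + 0.058 + 0.020 = 0.260.
P(Grade ∈ {A, B, C}) = 0.131 + 0.226 + 0.260 = 0.617; P(Cohort=C4, Grade ∈ {A, B, C}) = 0.006 + 0.012 + 0.058 = 0.076.
P(Cohort=C4 | Grade ∈ {A, B, C}) = 0.076/0.617 = 0.123.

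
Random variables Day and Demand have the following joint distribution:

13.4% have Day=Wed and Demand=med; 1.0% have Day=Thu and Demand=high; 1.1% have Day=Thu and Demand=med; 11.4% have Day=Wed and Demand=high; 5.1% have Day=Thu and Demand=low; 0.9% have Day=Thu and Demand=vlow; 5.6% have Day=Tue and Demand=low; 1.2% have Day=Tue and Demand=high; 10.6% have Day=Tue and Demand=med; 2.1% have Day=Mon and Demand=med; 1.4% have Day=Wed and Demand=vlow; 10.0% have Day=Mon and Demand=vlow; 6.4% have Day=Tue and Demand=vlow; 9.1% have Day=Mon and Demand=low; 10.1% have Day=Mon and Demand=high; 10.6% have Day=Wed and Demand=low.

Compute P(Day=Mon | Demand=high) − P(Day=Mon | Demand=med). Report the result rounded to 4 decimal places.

0.3490

P(Demand=high) = 0.101 + 0.012 + 0.114 + 0.010 = 0.237; P(Day=Mon | Demand=high) = 0.101/0.237 = 0.42616.
P(Demand=med) = 0.021 + 0.106 + 0.134 + 0.011 = 0.272; P(Day=Mon | Demand=med) = 0.021/0.272 = 0.07721.
Difference = 0.3490.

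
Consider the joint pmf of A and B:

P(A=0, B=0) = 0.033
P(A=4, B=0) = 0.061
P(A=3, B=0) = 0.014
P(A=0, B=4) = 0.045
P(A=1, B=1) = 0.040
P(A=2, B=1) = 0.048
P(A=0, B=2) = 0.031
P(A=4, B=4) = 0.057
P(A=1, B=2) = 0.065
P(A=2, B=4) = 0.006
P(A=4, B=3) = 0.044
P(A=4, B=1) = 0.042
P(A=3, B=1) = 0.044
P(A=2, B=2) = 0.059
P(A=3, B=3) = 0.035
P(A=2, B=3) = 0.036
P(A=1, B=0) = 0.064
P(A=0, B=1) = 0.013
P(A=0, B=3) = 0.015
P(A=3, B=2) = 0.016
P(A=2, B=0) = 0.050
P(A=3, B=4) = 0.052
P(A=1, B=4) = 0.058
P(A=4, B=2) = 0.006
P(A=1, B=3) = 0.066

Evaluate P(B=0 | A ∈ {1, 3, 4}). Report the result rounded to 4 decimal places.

0.2093

P(A=1) = 0.064 + 0.040 + 0.065 + 0.066 + 0.058 = 0.293.
P(A=3) = 0.014 + 0.044 + 0.016 + 0.035 + 0.052 = 0.161.
P(A=4) = 0.061 + 0.042 + 0.006 + 0.044 + 0.057 = 0.210.
P(A ∈ {1, 3, 4}) = 0.293 + 0.161 + 0.210 = 0.664; P(B=0, A ∈ {1, 3, 4}) = 0.064 + 0.014 + 0.061 = 0.139.
P(B=0 | A ∈ {1, 3, 4}) = 0.139/0.664 = 0.2093.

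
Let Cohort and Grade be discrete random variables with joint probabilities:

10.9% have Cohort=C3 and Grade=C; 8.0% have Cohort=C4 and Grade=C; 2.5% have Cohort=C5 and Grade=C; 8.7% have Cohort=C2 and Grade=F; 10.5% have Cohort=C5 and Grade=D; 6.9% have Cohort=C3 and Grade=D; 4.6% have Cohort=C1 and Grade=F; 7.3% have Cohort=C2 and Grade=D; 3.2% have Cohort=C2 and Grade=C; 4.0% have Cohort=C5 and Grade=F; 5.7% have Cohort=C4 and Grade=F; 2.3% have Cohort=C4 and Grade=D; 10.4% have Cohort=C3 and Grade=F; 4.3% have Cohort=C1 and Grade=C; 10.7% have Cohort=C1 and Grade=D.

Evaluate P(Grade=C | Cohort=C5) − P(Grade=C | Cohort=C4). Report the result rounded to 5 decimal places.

-0.35294

P(Cohort=C5) = 0.025 + 0.105 + 0.040 = 0.170; P(Grade=C | Cohort=C5) = 0.025/0.170 = 0.147059.
P(Cohort=C4) = 0.080 + 0.023 + 0.057 = 0.160; P(Grade=C | Cohort=C4) = 0.080/0.160 = 0.500000.
Difference = -0.35294.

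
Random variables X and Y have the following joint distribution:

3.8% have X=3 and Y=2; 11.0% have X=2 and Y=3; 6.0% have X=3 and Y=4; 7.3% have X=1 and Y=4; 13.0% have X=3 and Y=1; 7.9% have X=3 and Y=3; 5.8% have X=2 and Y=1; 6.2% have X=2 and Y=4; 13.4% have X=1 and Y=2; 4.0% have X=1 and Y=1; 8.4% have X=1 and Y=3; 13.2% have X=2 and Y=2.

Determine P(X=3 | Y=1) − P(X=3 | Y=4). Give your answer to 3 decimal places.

P(Y=1) = 0.040 + 0.058 + 0.130 = 0.228; P(X=3 | Y=1) = 0.130/0.228 = 0.5702.
P(Y=4) = 0.073 + 0.062 + 0.060 = 0.195; P(X=3 | Y=4) = 0.060/0.195 = 0.3077.
Difference = 0.262.

0.262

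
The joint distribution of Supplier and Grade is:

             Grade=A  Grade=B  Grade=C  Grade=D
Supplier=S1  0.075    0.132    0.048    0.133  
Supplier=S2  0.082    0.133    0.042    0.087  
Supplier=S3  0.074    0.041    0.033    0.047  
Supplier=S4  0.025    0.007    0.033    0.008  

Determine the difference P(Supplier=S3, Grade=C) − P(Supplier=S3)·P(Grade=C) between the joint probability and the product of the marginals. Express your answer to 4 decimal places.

P(Supplier=S3) = 0.074 + 0.041 + 0.033 + 0.047 = 0.195.
P(Grade=C) = 0.048 + 0.042 + 0.033 + 0.033 = 0.156.
P(Supplier=S3, Grade=C) − P(Supplier=S3)P(Grade=C) = 0.033 − 0.195×0.156 = 0.0026.

0.0026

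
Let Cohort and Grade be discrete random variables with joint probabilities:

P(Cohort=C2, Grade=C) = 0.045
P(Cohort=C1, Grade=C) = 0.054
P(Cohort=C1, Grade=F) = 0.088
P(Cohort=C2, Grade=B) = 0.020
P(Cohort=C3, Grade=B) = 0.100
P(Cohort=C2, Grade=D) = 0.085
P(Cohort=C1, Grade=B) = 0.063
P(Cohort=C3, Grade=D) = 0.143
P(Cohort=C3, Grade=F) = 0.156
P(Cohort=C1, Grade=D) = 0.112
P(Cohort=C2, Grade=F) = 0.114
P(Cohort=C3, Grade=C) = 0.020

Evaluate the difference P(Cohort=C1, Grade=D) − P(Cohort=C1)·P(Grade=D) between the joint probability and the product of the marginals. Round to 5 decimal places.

P(Cohort=C1) = 0.063 + 0.054 + 0.112 + 0.088 = 0.317.
P(Grade=D) = 0.112 + 0.085 + 0.143 = 0.340.
P(Cohort=C1, Grade=D) − P(Cohort=C1)P(Grade=D) = 0.112 − 0.317×0.340 = 0.00422.

0.00422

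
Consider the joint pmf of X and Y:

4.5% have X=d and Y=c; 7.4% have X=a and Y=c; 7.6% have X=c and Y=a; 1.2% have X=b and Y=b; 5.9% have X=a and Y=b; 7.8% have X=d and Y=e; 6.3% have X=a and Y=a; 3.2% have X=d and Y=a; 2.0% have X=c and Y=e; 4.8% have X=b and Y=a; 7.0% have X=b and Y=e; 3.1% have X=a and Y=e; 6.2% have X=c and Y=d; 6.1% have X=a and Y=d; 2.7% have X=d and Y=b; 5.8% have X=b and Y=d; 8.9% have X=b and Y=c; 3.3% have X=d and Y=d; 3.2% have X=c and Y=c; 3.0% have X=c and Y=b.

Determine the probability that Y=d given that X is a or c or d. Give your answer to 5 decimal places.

0.21577

P(X=a) = 0.063 + 0.059 + 0.074 + 0.061 + 0.031 = 0.288.
P(X=c) = 0.076 + 0.030 + 0.032 + 0.062 + 0.020 = 0.220.
P(X=d) = 0.032 + 0.027 + 0.045 + 0.033 + 0.078 = 0.215.
P(X ∈ {a, c, d}) = 0.288 + 0.220 + 0.215 = 0.723; P(Y=d, X ∈ {a, c, d}) = 0.061 + 0.062 + 0.033 = 0.156.
P(Y=d | X ∈ {a, c, d}) = 0.156/0.723 = 0.21577.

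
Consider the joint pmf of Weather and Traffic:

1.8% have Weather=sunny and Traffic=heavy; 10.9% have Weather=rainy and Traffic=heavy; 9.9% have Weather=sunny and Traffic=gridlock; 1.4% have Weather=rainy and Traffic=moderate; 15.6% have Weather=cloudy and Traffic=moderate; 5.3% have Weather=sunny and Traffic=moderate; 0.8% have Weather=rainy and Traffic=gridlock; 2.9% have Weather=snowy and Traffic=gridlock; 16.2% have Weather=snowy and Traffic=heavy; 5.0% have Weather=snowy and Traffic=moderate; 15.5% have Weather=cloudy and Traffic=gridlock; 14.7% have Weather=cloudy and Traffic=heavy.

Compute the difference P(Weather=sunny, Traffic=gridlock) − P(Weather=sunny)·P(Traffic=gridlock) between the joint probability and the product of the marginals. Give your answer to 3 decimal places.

P(Weather=sunny) = 0.053 + 0.018 + 0.099 = 0.170.
P(Traffic=gridlock) = 0.099 + 0.155 + 0.008 + 0.029 = 0.291.
P(Weather=sunny, Traffic=gridlock) − P(Weather=sunny)P(Traffic=gridlock) = 0.099 − 0.170×0.291 = 0.050.

0.050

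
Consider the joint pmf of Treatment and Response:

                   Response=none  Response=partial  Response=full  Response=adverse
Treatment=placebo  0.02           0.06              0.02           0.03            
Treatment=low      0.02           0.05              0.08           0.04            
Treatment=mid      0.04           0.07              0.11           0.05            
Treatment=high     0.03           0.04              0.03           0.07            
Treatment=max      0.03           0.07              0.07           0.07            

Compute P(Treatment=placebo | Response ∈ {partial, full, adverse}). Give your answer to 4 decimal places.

P(Response=partial) = 0.06 + 0.05 + 0.07 + 0.04 + 0.07 = 0.29.
P(Response=full) = 0.02 + 0.08 + 0.11 + 0.03 + 0.07 = 0.31.
P(Response=adverse) = 0.03 + 0.04 + 0.05 + 0.07 + 0.07 = 0.26.
P(Response ∈ {partial, full, adverse}) = 0.29 + 0.31 + 0.26 = 0.86; P(Treatment=placebo, Response ∈ {partial, full, adverse}) = 0.06 + 0.02 + 0.03 = 0.11.
P(Treatment=placebo | Response ∈ {partial, full, adverse}) = 0.11/0.86 = 0.1279.

0.1279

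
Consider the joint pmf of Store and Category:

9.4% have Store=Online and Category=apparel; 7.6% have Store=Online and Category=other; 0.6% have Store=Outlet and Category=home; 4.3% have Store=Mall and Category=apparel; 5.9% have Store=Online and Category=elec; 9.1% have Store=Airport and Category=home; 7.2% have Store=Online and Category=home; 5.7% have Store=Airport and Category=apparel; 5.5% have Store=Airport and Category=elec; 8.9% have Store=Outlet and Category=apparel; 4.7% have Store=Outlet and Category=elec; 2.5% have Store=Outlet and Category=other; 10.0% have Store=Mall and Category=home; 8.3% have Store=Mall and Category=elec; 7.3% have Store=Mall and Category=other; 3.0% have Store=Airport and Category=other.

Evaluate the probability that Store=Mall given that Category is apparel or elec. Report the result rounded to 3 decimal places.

0.239

P(Category=apparel) = 0.043 + 0.057 + 0.089 + 0.094 = 0.283.
P(Category=elec) = 0.083 + 0.055 + 0.047 + 0.059 = 0.244.
P(Category ∈ {apparel, elec}) = 0.283 + 0.244 = 0.527; P(Store=Mall, Category ∈ {apparel, elec}) = 0.043 + 0.083 = 0.126.
P(Store=Mall | Category ∈ {apparel, elec}) = 0.126/0.527 = 0.239.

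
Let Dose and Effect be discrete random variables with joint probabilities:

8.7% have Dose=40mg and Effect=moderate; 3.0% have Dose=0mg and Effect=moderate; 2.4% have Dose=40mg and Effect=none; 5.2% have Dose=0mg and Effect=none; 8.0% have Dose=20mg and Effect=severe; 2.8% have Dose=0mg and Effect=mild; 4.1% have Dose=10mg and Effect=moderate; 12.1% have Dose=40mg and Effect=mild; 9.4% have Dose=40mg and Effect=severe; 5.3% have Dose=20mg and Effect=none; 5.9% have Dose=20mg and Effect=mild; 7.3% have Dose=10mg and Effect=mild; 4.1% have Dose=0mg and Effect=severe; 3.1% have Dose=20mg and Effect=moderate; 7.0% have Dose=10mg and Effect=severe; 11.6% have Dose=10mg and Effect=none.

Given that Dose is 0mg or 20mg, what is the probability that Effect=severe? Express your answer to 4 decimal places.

P(Dose=0mg) = 0.052 + 0.028 + 0.030 + 0.041 = 0.151.
P(Dose=20mg) = 0.053 + 0.059 + 0.031 + 0.080 = 0.223.
P(Dose ∈ {0mg, 20mg}) = 0.151 + 0.223 = 0.374; P(Effect=severe, Dose ∈ {0mg, 20mg}) = 0.041 + 0.080 = 0.121.
P(Effect=severe | Dose ∈ {0mg, 20mg}) = 0.121/0.374 = 0.3235.

0.3235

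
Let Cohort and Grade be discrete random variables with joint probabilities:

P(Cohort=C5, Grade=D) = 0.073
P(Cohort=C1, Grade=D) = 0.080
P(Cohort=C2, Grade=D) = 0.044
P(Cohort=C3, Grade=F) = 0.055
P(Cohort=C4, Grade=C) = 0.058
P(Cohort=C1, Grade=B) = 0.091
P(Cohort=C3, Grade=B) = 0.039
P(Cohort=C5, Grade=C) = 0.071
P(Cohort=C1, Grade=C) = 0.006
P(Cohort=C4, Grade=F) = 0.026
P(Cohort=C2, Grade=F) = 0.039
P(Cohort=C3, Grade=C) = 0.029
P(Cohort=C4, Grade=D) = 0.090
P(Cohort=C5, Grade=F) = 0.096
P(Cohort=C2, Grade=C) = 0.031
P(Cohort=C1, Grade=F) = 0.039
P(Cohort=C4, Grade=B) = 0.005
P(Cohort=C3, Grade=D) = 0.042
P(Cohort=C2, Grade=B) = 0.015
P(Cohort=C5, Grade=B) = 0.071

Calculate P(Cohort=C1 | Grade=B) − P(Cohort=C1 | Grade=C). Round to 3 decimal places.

0.381

P(Grade=B) = 0.091 + 0.015 + 0.039 + 0.005 + 0.071 = 0.221; P(Cohort=C1 | Grade=B) = 0.091/0.221 = 0.4118.
P(Grade=C) = 0.006 + 0.031 + 0.029 + 0.058 + 0.071 = 0.195; P(Cohort=C1 | Grade=C) = 0.006/0.195 = 0.0308.
Difference = 0.381.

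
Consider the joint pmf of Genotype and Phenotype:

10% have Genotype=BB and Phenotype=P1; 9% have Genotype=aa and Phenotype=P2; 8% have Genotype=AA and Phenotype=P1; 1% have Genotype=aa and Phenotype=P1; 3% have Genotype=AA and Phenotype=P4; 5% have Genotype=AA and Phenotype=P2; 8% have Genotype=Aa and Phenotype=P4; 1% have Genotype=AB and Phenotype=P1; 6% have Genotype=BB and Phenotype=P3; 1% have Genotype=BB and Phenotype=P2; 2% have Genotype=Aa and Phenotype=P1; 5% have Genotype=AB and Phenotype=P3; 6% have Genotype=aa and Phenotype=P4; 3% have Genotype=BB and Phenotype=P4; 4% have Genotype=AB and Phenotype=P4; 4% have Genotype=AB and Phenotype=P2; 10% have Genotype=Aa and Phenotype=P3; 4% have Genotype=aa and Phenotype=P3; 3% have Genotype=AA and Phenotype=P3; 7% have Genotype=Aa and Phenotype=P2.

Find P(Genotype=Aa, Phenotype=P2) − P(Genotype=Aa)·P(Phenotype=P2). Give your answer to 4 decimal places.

-0.0002

P(Genotype=Aa) = 0.02 + 0.07 + 0.10 + 0.08 = 0.27.
P(Phenotype=P2) = 0.05 + 0.07 + 0.09 + 0.04 + 0.01 = 0.26.
P(Genotype=Aa, Phenotype=P2) − P(Genotype=Aa)P(Phenotype=P2) = 0.07 − 0.27×0.26 = -0.0002.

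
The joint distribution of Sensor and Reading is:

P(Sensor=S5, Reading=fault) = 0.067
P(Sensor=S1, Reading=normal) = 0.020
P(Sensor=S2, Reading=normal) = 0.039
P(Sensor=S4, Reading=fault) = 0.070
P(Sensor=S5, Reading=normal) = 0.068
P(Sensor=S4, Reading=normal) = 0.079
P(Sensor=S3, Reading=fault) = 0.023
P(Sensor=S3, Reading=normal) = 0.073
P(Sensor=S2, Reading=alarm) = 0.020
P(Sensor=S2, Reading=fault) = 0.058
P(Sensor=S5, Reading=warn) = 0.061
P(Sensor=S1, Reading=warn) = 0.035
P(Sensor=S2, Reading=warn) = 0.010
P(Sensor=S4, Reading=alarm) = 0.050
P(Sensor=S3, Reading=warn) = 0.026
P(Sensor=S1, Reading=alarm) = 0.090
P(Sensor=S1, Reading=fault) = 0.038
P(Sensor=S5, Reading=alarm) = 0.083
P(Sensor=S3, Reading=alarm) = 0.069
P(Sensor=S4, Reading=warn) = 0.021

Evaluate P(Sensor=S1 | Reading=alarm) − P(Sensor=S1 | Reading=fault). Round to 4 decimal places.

P(Reading=alarm) = 0.090 + 0.020 + 0.069 + 0.050 + 0.083 = 0.312; P(Sensor=S1 | Reading=alarm) = 0.090/0.312 = 0.28846.
P(Reading=fault) = 0.038 + 0.058 + 0.023 + 0.070 + 0.067 = 0.256; P(Sensor=S1 | Reading=fault) = 0.038/0.256 = 0.14844.
Difference = 0.1400.

0.1400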